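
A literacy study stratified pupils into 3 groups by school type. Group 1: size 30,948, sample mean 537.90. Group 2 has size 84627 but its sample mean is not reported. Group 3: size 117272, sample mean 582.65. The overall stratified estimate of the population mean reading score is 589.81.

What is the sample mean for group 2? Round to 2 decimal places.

Σ Nₕx̄ₕ = N·μ, so 84627·x̄_2 = 232847·589.81 − (30948·537.90 + 117272·582.65).
= 137335489.07 − 84975460 = 52360029.07.
x̄_2 = 52360029.07 / 84627 = 618.7154... → 618.72.

618.72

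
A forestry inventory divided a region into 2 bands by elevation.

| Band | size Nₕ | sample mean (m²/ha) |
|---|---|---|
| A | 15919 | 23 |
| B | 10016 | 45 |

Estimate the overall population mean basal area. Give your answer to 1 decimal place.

x̄_st = (Σ Nₕx̄ₕ) / (Σ Nₕ) = (15919·23 + 10016·45) / 25935
= 816857 / 25935 = 31.496... → 31.5.

31.5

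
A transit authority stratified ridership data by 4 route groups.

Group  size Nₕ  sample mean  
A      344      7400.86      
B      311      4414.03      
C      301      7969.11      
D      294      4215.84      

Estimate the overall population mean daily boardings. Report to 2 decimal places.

x̄_st = (Σ Nₕx̄ₕ) / (Σ Nₕ) = (344·7400.86 + 311·4414.03 + 301·7969.11 + 294·4215.84) / 1250
= 7556818.24 / 1250 = 6045.4546... → 6045.45.

6045.45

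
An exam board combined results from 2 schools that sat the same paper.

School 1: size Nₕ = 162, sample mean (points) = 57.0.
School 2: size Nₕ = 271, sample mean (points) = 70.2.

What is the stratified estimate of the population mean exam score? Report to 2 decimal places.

N = 433; weights Wₕ = Nₕ/N = (0.3741, 0.6259).
x̄_st = Σ Wₕ·x̄ₕ = 0.3741·57.0 + 0.6259·70.2 ≈ 65.2614...
→ 65.26.

65.26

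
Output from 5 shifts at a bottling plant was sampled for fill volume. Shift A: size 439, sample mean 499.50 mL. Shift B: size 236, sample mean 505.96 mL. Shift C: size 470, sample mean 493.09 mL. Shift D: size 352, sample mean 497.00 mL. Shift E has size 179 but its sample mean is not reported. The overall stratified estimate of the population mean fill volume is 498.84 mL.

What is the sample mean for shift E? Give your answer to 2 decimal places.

N = 439 + 236 + 470 + 352 + 179 = 1676.
Overall total = μ·N = 498.84·1676 = 836055.84.
Subtract the known strata: 439·499.50 + 236·505.96 + 470·493.09 + 352·497.00 = 745383.36.
Remaining total for shift E: 836055.84 − 745383.36 = 90672.48.
Divide by its size: 90672.48 / 179 = 506.5502... → 506.55.

506.55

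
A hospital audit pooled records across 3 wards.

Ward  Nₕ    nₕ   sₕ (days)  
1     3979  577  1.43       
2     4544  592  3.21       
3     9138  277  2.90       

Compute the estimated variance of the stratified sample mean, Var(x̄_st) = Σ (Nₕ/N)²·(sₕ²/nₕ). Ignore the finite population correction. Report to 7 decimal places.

0.0094602

N = 17661; Wₕ = Nₕ/N.
ward 1: (3979/17661)²·1.43²/577 = 0.0001798927
ward 2: (4544/17661)²·3.21²/592 = 0.0011522174
ward 3: (9138/17661)²·2.90²/277 = 0.0081280797
Sum = 0.0094601898 → 0.0094602.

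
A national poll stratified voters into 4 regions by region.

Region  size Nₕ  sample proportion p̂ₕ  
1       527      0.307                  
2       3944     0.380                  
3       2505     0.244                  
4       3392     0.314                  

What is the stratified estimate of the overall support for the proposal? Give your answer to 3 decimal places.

N = 527 + 3944 + 2505 + 3392 = 10368.
Overall proportion = Σ (Nₕ/N)·p̂ₕ.
Σ Nₕp̂ₕ = 161.789 + 1498.72 + 611.22 + 1065.088 = 3336.817.
3336.817 / 10368 = 0.32184... → 0.322.

0.322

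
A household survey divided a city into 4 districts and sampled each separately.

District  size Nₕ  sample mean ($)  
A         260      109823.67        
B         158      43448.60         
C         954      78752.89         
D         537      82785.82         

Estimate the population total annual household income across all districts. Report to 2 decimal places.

Estimate total by summing Nₕ·x̄ₕ over strata.
260·109823.67 + 158·43448.60 + 954·78752.89 + 537·82785.82 = 28554154.2 + 6864878.8 + 75130257.06 + 44455985.34 = 155005275.40.

155005275.40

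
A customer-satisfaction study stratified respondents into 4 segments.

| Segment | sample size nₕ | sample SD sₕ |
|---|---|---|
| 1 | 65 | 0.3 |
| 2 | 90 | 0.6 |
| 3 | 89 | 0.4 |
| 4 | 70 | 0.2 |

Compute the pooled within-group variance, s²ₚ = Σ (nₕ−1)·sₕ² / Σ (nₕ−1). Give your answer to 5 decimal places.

Degrees of freedom: 64 + 89 + 88 + 69 = 310.
Σ(nₕ−1)sₕ² = 64·0.09 + 89·0.36 + 88·0.16 + 69·0.04 = 54.64.
s²ₚ = 54.64 / 310 = 0.1762581... → 0.17626.

0.17626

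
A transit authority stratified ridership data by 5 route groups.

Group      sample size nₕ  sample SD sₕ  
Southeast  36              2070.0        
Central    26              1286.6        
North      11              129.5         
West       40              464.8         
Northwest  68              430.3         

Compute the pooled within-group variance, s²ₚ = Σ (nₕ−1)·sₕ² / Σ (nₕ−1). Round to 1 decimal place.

1206555.7

Degrees of freedom: 35 + 25 + 10 + 39 + 67 = 176.
Σ(nₕ−1)sₕ² = 35·4284900 + 25·1655339.56 + 10·16770.25 + 39·216039.04 + 67·185158.09 = 212353806.09.
s²ₚ = 212353806.09 / 176 = 1206555.716... → 1206555.7.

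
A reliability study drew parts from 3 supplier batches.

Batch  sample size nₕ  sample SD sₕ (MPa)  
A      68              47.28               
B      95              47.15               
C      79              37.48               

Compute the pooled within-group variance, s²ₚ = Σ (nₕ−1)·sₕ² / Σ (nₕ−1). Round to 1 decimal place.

1959.5

Degrees of freedom: 67 + 94 + 78 = 239.
Σ(nₕ−1)sₕ² = 67·2235.3984 + 94·2223.1225 + 78·1404.7504 = 468315.739.
s²ₚ = 468315.739 / 239 = 1959.480... → 1959.5.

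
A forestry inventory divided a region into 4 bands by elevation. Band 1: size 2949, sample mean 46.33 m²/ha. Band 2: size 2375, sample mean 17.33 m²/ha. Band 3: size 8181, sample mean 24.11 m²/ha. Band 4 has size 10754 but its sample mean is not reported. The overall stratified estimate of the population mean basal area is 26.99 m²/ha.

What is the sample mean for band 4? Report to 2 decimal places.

26.01

N = 2949 + 2375 + 8181 + 10754 = 24259.
Overall total = μ·N = 26.99·24259 = 654750.41.
Subtract the known strata: 2949·46.33 + 2375·17.33 + 8181·24.11 = 375029.83.
Remaining total for band 4: 654750.41 − 375029.83 = 279720.58.
Divide by its size: 279720.58 / 10754 = 26.0108... → 26.01.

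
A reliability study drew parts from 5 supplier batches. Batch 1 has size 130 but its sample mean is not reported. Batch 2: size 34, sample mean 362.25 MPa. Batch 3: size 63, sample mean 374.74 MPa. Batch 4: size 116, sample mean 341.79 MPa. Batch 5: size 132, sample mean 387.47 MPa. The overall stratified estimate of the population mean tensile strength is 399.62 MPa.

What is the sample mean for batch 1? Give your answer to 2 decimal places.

485.39

Σ Nₕx̄ₕ = N·μ, so 130·x̄_1 = 475·399.62 − (34·362.25 + 63·374.74 + 116·341.79 + 132·387.47).
= 189819.5 − 126718.8 = 63100.7.
x̄_1 = 63100.7 / 130 = 485.39 → 485.39.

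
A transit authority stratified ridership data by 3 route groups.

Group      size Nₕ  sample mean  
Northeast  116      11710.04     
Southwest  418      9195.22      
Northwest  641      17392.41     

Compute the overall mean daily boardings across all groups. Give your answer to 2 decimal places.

x̄_st = (Σ Nₕx̄ₕ) / (Σ Nₕ) = (116·11710.04 + 418·9195.22 + 641·17392.41) / 1175
= 16350501.41 / 1175 = 13915.3203... → 13915.32.

13915.32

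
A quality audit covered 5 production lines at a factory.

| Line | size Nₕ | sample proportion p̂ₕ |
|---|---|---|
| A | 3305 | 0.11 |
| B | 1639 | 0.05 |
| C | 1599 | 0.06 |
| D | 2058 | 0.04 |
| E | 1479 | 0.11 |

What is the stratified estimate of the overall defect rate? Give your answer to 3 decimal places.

0.078

N = 3305 + 1639 + 1599 + 2058 + 1479 = 10080.
Overall proportion = Σ (Nₕ/N)·p̂ₕ.
Σ Nₕp̂ₕ = 363.55 + 81.95 + 95.94 + 82.32 + 162.69 = 786.45.
786.45 / 10080 = 0.07802... → 0.078.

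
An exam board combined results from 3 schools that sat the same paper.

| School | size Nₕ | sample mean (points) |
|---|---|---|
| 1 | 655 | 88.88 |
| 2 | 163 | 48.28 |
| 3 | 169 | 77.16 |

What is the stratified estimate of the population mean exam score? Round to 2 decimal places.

N = 655 + 163 + 169 = 987.
Weight each subgroup mean by Nₕ/N and sum.
Σ Nₕx̄ₕ = 655·88.88 + 163·48.28 + 169·77.16 = 58216.4 + 7869.64 + 13040.04 = 79126.08.
Divide by N: 79126.08 / 987 = 80.1683... → 80.17.

80.17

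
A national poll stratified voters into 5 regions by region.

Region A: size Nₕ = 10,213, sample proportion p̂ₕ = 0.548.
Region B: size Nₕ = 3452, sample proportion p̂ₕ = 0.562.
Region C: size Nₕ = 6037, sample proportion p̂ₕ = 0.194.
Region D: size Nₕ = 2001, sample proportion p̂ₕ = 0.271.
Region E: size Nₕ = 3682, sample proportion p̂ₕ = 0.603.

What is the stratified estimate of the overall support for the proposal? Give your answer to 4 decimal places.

N = 10213 + 3452 + 6037 + 2001 + 3682 = 25385.
Overall proportion = Σ (Nₕ/N)·p̂ₕ.
Σ Nₕp̂ₕ = 5596.724 + 1940.024 + 1171.178 + 542.271 + 2220.246 = 11470.443.
11470.443 / 25385 = 0.451859... → 0.4519.

0.4519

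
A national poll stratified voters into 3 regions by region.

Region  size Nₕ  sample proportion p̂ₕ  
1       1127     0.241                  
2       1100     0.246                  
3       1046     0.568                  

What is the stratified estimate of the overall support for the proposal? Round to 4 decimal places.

N = 1127 + 1100 + 1046 = 3273.
Overall proportion = Σ (Nₕ/N)·p̂ₕ.
Σ Nₕp̂ₕ = 271.607 + 270.6 + 594.128 = 1136.335.
1136.335 / 3273 = 0.347185... → 0.3472.

0.3472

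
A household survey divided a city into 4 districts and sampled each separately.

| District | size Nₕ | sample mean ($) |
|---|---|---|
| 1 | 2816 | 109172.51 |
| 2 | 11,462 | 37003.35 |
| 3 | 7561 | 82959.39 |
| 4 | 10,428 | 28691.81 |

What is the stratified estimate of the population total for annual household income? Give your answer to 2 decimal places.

1658016328.33

1: 2816·109172.51 = 307429788.16
2: 11462·37003.35 = 424132397.7
3: 7561·82959.39 = 627255947.79
4: 10428·28691.81 = 299198194.68
τ̂ = Σ Nₕx̄ₕ = 1658016328.33.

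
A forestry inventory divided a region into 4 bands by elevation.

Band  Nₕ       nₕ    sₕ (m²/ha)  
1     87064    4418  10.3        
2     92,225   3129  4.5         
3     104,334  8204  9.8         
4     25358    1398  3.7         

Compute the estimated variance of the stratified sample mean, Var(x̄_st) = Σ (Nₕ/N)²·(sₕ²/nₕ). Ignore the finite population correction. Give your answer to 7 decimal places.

0.0038839

N = 308981; Wₕ = Nₕ/N.
band 1: (87064/308981)²·10.3²/4418 = 0.0019066124
band 2: (92225/308981)²·4.5²/3129 = 0.0005765716
band 3: (104334/308981)²·9.8²/8204 = 0.0013347953
band 4: (25358/308981)²·3.7²/1398 = 0.0000659573
Sum = 0.0038839366 → 0.0038839.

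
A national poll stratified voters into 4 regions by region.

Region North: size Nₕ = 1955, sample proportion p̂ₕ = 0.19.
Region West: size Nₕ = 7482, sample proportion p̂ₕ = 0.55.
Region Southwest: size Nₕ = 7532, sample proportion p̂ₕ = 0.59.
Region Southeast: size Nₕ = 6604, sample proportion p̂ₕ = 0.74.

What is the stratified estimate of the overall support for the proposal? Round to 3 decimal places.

N = 1955 + 7482 + 7532 + 6604 = 23573.
Overall proportion = Σ (Nₕ/N)·p̂ₕ.
Σ Nₕp̂ₕ = 371.45 + 4115.1 + 4443.88 + 4886.96 = 13817.39.
13817.39 / 23573 = 0.58615... → 0.586.

0.586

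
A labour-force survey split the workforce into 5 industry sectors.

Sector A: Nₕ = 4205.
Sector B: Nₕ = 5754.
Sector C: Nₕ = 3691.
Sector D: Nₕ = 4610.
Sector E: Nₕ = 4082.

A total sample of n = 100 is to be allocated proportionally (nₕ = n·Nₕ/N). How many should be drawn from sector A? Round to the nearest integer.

19

N = 4205 + 5754 + 3691 + 4610 + 4082 = 22342.
n_A = 100·4205/22342 = 18.821... → 19.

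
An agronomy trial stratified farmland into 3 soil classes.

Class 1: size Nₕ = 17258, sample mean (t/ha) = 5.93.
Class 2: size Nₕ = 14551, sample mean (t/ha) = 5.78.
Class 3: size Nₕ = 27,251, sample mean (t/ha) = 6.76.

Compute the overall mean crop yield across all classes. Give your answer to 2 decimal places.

6.28

x̄_st = (Σ Nₕx̄ₕ) / (Σ Nₕ) = (17258·5.93 + 14551·5.78 + 27251·6.76) / 59060
= 370661.48 / 59060 = 6.2760... → 6.28.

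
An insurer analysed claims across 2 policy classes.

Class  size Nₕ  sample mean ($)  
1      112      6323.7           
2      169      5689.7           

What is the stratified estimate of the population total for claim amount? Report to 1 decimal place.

1669813.7

1: 112·6323.7 = 708254.4
2: 169·5689.7 = 961559.3
τ̂ = Σ Nₕx̄ₕ = 1669813.7.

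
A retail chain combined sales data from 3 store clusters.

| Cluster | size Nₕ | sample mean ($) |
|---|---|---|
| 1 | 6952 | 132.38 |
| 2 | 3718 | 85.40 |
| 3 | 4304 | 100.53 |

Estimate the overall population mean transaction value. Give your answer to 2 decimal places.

111.56

x̄_st = (Σ Nₕx̄ₕ) / (Σ Nₕ) = (6952·132.38 + 3718·85.40 + 4304·100.53) / 14974
= 1670504.08 / 14974 = 111.5603... → 111.56.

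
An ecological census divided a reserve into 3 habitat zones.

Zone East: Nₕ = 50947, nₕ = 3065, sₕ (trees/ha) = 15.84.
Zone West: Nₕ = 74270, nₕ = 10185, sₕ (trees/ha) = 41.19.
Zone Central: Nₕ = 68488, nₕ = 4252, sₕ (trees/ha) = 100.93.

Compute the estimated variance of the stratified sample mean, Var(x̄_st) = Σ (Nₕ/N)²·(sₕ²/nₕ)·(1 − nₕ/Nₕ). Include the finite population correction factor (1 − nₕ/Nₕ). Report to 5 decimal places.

0.30736

N = 193705. Term for each stratum: Wₕ²sₕ²/nₕ·(1−nₕ/Nₕ).
Var(x̄_st) = 0.00532217 + 0.02113055 + 0.28090444 = 0.30735716 → 0.30736.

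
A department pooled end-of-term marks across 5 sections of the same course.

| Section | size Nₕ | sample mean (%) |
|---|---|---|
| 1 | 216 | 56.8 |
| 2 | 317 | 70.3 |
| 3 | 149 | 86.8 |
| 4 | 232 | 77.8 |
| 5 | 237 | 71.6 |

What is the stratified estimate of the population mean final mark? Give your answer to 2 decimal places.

71.68

N = 1151; weights Wₕ = Nₕ/N = (0.1877, 0.2754, 0.1295, 0.2016, 0.2059).
x̄_st = Σ Wₕ·x̄ₕ = 0.1877·56.8 + 0.2754·70.3 + 0.1295·86.8 + 0.2016·77.8 + 0.2059·71.6 ≈ 71.6819...
→ 71.68.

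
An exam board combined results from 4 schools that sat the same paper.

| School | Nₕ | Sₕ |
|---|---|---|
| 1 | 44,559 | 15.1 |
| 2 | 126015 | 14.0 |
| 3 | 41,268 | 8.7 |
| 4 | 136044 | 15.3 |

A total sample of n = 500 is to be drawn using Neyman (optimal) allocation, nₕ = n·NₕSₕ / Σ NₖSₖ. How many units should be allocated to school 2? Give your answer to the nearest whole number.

181

Σ NₕSₕ = 44559·15.1 + 126015·14.0 + 41268·8.7 + 136044·15.3 = 4877555.7.
Share for 2: 1764210/4877555.7 = 0.36170.
n_2 = 500 × 0.36170 = 180.850... → 181.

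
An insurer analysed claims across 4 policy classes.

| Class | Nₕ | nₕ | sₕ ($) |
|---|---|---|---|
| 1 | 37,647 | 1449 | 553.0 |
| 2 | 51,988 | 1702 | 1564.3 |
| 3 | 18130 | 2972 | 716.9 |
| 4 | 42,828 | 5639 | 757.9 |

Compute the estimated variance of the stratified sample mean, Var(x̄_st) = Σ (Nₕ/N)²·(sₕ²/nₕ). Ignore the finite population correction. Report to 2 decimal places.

195.28

N = 150593; Wₕ = Nₕ/N.
class 1: (37647/150593)²·553.0²/1449 = 13.18964
class 2: (51988/150593)²·1564.3²/1702 = 171.34727
class 3: (18130/150593)²·716.9²/2972 = 2.50642
class 4: (42828/150593)²·757.9²/5639 = 8.23887
Sum = 195.28221 → 195.28.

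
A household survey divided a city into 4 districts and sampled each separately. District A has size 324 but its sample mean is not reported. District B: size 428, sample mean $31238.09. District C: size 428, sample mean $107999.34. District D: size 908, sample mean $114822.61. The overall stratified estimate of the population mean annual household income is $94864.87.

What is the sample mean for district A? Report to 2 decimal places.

105633.64

Σ Nₕx̄ₕ = N·μ, so 324·x̄_A = 2088·94864.87 − (428·31238.09 + 428·107999.34 + 908·114822.61).
= 198077848.56 − 163852549.92 = 34225298.64.
x̄_A = 34225298.64 / 324 = 105633.6378... → 105633.64.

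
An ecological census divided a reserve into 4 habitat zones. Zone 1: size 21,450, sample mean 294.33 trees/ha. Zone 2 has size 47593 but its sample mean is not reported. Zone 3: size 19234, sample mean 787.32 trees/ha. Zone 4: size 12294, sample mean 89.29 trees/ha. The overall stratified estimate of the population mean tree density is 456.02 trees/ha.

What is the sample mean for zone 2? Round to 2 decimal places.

Σ Nₕx̄ₕ = N·μ, so 47593·x̄_2 = 100571·456.02 − (21450·294.33 + 19234·787.32 + 12294·89.29).
= 45862387.42 − 22554422.64 = 23307964.78.
x̄_2 = 23307964.78 / 47593 = 489.7351... → 489.74.

489.74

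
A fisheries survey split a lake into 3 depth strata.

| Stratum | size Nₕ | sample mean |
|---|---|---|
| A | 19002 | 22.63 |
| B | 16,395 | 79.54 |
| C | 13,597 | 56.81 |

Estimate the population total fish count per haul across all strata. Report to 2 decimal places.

2506519.13

Population total = Σ Nₕ·x̄ₕ (each stratum's size times its mean).
19002·22.63 + 16395·79.54 + 13597·56.81 = 430015.26 + 1304058.3 + 772445.57 = 2506519.13.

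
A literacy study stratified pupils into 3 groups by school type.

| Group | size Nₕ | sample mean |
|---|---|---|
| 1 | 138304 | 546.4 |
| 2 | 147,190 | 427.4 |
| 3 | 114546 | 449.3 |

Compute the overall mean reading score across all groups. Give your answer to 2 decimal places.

N = 400040; weights Wₕ = Nₕ/N = (0.3457, 0.3679, 0.2863).
x̄_st = Σ Wₕ·x̄ₕ = 0.3457·546.4 + 0.3679·427.4 + 0.2863·449.3 ≈ 474.8121...
→ 474.81.

474.81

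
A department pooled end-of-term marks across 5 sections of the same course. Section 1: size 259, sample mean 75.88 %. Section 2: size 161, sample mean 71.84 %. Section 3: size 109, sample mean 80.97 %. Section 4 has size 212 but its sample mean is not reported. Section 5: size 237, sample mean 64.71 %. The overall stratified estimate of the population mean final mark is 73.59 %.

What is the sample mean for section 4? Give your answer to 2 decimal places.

78.25

N = 259 + 161 + 109 + 212 + 237 = 978.
Overall total = μ·N = 73.59·978 = 71971.02.
Subtract the known strata: 259·75.88 + 161·71.84 + 109·80.97 + 237·64.71 = 55381.16.
Remaining total for section 4: 71971.02 − 55381.16 = 16589.86.
Divide by its size: 16589.86 / 212 = 78.2541... → 78.25.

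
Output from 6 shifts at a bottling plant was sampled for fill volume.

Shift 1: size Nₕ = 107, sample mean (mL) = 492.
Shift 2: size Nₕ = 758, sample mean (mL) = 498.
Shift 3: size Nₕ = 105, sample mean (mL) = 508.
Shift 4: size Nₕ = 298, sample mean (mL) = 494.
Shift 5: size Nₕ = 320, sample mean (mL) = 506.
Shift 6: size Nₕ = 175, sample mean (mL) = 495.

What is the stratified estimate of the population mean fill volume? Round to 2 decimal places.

498.71

x̄_st = (Σ Nₕx̄ₕ) / (Σ Nₕ) = (107·492 + 758·498 + 105·508 + 298·494 + 320·506 + 175·495) / 1763
= 879225 / 1763 = 498.7096... → 498.71.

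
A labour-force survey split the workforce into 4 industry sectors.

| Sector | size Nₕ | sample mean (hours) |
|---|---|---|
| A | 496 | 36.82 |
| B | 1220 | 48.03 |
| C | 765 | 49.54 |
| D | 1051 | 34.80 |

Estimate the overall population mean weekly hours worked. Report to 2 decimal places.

N = 3532; weights Wₕ = Nₕ/N = (0.1404, 0.3454, 0.2166, 0.2976).
x̄_st = Σ Wₕ·x̄ₕ = 0.1404·36.82 + 0.3454·48.03 + 0.2166·49.54 + 0.2976·34.80 ≈ 42.8460...
→ 42.85.

42.85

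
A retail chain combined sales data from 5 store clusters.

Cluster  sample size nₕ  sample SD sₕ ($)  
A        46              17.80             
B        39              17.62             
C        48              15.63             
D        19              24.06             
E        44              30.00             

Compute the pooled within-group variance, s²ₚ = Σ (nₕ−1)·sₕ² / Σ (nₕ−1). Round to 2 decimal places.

Degrees of freedom: 45 + 38 + 47 + 18 + 43 = 191.
Σ(nₕ−1)sₕ² = 45·316.84 + 38·310.4644 + 47·244.2969 + 18·578.8836 + 43·900 = 86657.3063.
s²ₚ = 86657.3063 / 191 = 453.7032... → 453.70.

453.70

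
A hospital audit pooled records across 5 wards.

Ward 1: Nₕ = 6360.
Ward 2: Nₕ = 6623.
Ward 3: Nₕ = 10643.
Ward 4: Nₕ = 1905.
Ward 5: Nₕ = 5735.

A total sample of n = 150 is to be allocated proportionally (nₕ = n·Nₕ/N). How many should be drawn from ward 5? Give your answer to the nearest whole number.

28

Share of ward 5 = 5735/31266 = 0.18343.
Allocate 150 × 0.18343 = 27.514... → 28.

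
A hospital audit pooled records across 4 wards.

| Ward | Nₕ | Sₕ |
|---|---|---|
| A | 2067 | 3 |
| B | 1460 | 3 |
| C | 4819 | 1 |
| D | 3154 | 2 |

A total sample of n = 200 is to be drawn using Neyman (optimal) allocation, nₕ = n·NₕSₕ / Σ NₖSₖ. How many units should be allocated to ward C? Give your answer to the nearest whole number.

44

A: NₕSₕ = 2067·3 = 6201
B: NₕSₕ = 1460·3 = 4380
C: NₕSₕ = 4819·1 = 4819
D: NₕSₕ = 3154·2 = 6308
Σ NₕSₕ = 21708.
n_C = 200·4819/21708 = 44.398... → 44.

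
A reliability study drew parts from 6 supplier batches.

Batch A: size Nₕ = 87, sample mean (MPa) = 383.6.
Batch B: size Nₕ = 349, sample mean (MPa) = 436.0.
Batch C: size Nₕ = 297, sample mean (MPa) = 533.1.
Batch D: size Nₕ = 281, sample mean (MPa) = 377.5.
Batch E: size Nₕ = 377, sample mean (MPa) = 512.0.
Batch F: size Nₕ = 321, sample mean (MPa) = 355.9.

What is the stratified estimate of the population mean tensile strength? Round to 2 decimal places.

442.30

N = 87 + 349 + 297 + 281 + 377 + 321 = 1712.
The stratified mean weights each stratum mean by its population share Nₕ/N.
Σ Nₕx̄ₕ = 87·383.6 + 349·436.0 + 297·533.1 + 281·377.5 + 377·512.0 + 321·355.9 = 33373.2 + 152164 + 158330.7 + 106077.5 + 193024 + 114243.9 = 757213.3.
Divide by N: 757213.3 / 1712 = 442.2975... → 442.30.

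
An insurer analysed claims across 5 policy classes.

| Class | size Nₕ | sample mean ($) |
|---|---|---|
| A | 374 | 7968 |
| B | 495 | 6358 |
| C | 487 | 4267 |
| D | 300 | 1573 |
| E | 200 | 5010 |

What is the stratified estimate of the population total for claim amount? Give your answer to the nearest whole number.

A: 374·7968 = 2980032
B: 495·6358 = 3147210
C: 487·4267 = 2078029
D: 300·1573 = 471900
E: 200·5010 = 1002000
τ̂ = Σ Nₕx̄ₕ = 9679171.

9679171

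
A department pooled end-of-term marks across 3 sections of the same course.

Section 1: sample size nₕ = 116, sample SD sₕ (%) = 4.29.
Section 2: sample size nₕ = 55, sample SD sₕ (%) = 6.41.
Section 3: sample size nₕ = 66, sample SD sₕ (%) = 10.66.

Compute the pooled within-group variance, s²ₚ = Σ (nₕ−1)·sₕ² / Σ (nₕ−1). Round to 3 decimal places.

50.092

Degrees of freedom: 115 + 54 + 65 = 234.
Σ(nₕ−1)sₕ² = 115·18.4041 + 54·41.0881 + 65·113.6356 = 11721.5429.
s²ₚ = 11721.5429 / 234 = 50.09206... → 50.092.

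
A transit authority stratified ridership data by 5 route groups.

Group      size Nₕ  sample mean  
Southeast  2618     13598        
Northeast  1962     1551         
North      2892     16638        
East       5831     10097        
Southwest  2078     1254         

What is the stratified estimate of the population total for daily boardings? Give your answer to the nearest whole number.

148241141

Southeast: 2618·13598 = 35599564
Northeast: 1962·1551 = 3043062
North: 2892·16638 = 48117096
East: 5831·10097 = 58875607
Southwest: 2078·1254 = 2605812
τ̂ = Σ Nₕx̄ₕ = 148241141.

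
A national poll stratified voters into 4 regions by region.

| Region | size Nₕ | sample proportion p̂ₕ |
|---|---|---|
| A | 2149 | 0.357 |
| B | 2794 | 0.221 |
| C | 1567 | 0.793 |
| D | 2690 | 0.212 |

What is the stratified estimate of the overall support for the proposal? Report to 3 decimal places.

Wₕ = Nₕ/N with N = 9200: 0.2336, 0.3037, 0.1703, 0.2924.
p̂_st = 0.2336·0.357 + 0.3037·0.221 + 0.1703·0.793 + 0.2924·0.212 ≈ 0.34756... → 0.348.

0.348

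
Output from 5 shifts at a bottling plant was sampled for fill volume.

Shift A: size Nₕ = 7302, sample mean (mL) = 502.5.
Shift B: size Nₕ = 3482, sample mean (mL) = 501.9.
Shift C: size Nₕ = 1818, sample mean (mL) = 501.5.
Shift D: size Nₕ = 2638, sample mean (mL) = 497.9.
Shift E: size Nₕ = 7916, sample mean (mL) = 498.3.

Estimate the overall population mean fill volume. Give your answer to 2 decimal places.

N = 7302 + 3482 + 1818 + 2638 + 7916 = 23156.
Overall mean = Σ (Nₕ/N)·x̄ₕ — weight by population share, not a simple average.
Σ Nₕx̄ₕ = 7302·502.5 + 3482·501.9 + 1818·501.5 + 2638·497.9 + 7916·498.3 = 3669255 + 1747615.8 + 911727 + 1313460.2 + 3944542.8 = 11586600.8.
Divide by N: 11586600.8 / 23156 = 500.3714... → 500.37.

500.37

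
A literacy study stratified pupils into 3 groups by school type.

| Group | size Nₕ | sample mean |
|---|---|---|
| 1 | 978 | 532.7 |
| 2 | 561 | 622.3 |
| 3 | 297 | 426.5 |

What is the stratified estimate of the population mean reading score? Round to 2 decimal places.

542.90

N = 978 + 561 + 297 = 1836.
Weight each subgroup mean by Nₕ/N and sum.
Σ Nₕx̄ₕ = 978·532.7 + 561·622.3 + 297·426.5 = 520980.6 + 349110.3 + 126670.5 = 996761.4.
Divide by N: 996761.4 / 1836 = 542.8984... → 542.90.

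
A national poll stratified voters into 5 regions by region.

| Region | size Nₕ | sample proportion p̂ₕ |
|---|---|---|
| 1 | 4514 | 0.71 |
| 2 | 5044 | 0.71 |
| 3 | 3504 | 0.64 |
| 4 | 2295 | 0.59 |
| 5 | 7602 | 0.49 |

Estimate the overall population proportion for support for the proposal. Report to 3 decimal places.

Wₕ = Nₕ/N with N = 22959: 0.1966, 0.2197, 0.1526, 0.1000, 0.3311.
p̂_st = 0.1966·0.71 + 0.2197·0.71 + 0.1526·0.64 + 0.1000·0.59 + 0.3311·0.49 ≈ 0.61448... → 0.614.

0.614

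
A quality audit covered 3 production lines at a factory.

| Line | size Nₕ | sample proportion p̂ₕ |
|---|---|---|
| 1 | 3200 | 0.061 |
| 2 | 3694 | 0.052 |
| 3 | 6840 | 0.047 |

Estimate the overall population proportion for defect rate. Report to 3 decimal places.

0.052

Wₕ = Nₕ/N with N = 13734: 0.2330, 0.2690, 0.4980.
p̂_st = 0.2330·0.061 + 0.2690·0.052 + 0.4980·0.047 ≈ 0.05161... → 0.052.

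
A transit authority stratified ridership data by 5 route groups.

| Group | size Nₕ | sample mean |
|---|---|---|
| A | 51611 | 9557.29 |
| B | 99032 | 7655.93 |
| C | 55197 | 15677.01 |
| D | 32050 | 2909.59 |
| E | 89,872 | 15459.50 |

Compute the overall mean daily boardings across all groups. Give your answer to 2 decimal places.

10981.74

N = 327762; weights Wₕ = Nₕ/N = (0.1575, 0.3021, 0.1684, 0.0978, 0.2742).
x̄_st = Σ Wₕ·x̄ₕ = 0.1575·9557.29 + 0.3021·7655.93 + 0.1684·15677.01 + 0.0978·2909.59 + 0.2742·15459.50 ≈ 10981.7362...
→ 10981.74.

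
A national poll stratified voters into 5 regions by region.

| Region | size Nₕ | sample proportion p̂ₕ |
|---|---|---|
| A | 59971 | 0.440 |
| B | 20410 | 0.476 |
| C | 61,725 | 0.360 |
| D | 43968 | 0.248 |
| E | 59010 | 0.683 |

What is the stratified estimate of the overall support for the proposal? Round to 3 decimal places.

0.447

Wₕ = Nₕ/N with N = 245084: 0.2447, 0.0833, 0.2519, 0.1794, 0.2408.
p̂_st = 0.2447·0.440 + 0.0833·0.476 + 0.2519·0.360 + 0.1794·0.248 + 0.2408·0.683 ≈ 0.44691... → 0.447.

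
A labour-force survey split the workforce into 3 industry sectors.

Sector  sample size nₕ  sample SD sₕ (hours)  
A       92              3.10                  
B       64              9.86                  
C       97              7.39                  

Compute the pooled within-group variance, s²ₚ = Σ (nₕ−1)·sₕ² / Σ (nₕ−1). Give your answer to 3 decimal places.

48.968

Degrees of freedom: 91 + 63 + 96 = 250.
Σ(nₕ−1)sₕ² = 91·9.61 + 63·97.2196 + 96·54.6121 = 12242.1064.
s²ₚ = 12242.1064 / 250 = 48.96843... → 48.968.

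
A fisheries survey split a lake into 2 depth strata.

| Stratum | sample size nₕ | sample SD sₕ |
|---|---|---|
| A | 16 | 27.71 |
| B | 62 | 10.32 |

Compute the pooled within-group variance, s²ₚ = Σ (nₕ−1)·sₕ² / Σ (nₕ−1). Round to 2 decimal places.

Degrees of freedom: 15 + 61 = 76.
Σ(nₕ−1)sₕ² = 15·767.8441 + 61·106.5024 = 18014.3079.
s²ₚ = 18014.3079 / 76 = 237.0304... → 237.03.

237.03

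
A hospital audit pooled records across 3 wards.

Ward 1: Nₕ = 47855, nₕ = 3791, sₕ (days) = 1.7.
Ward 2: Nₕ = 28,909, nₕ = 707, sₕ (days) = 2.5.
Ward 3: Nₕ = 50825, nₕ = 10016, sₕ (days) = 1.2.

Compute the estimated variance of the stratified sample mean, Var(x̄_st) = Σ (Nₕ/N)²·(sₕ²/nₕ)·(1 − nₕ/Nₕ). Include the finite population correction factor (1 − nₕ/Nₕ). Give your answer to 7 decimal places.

N = 127589. Term for each stratum: Wₕ²sₕ²/nₕ·(1−nₕ/Nₕ).
Var(x̄_st) = 0.0000987481 + 0.0004427383 + 0.0000183179 = 0.0005598043 → 0.0005598.

0.0005598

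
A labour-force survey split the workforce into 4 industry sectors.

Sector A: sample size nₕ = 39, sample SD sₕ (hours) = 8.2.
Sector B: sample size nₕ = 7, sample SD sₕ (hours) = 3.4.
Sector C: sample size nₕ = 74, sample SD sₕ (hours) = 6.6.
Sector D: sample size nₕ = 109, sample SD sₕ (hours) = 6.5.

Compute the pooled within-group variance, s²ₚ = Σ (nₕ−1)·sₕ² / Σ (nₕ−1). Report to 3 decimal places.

46.077

A: (39−1)·8.2² = 38·67.24 = 2555.12
B: (7−1)·3.4² = 6·11.56 = 69.36
C: (74−1)·6.6² = 73·43.56 = 3179.88
D: (109−1)·6.5² = 108·42.25 = 4563
Numerator = 10367.36; denominator = Σ(nₕ−1) = 225.
s²ₚ = 10367.36/225 = 46.07716... → 46.077.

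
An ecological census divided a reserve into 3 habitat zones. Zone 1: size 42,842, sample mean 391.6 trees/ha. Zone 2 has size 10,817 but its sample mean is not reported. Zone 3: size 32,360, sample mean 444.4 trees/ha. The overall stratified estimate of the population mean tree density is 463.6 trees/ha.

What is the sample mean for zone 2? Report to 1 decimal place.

806.2

N = 42842 + 10817 + 32360 = 86019.
Overall total = μ·N = 463.6·86019 = 39878408.4.
Subtract the known strata: 42842·391.6 + 32360·444.4 = 31157711.2.
Remaining total for zone 2: 39878408.4 − 31157711.2 = 8720697.2.
Divide by its size: 8720697.2 / 10817 = 806.203... → 806.2.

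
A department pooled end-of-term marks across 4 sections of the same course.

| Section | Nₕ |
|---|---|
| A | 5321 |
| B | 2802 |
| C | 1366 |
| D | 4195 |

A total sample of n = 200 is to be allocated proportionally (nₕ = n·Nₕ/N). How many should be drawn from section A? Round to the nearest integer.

N = 5321 + 2802 + 1366 + 4195 = 13684.
n_A = 200·5321/13684 = 77.770... → 78.

78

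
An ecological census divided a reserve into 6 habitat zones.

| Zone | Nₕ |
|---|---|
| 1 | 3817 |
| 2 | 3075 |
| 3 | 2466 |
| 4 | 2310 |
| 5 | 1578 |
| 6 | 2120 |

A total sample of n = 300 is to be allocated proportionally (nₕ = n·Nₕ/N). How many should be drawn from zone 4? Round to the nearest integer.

Share of zone 4 = 2310/15366 = 0.15033.
Allocate 300 × 0.15033 = 45.100... → 45.

45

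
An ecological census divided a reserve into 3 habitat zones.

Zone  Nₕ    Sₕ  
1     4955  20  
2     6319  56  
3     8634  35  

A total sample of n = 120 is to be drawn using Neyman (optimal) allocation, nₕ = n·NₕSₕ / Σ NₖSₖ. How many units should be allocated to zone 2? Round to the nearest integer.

56

1: NₕSₕ = 4955·20 = 99100
2: NₕSₕ = 6319·56 = 353864
3: NₕSₕ = 8634·35 = 302190
Σ NₕSₕ = 755154.
n_2 = 120·353864/755154 = 56.232... → 56.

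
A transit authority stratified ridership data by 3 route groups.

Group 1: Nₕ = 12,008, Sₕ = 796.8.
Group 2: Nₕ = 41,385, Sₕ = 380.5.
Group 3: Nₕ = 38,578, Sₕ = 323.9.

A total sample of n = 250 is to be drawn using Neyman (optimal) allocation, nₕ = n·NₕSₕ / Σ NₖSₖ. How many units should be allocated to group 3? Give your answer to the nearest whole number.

Σ NₕSₕ = 12008·796.8 + 41385·380.5 + 38578·323.9 = 37810381.1.
Share for 3: 12495414.2/37810381.1 = 0.33048.
n_3 = 250 × 0.33048 = 82.619... → 83.

83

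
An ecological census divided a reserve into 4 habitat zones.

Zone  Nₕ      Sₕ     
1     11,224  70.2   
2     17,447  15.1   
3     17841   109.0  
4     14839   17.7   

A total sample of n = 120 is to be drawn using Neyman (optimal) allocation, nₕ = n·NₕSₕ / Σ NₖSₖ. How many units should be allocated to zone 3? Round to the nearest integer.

72

1: NₕSₕ = 11224·70.2 = 787924.8
2: NₕSₕ = 17447·15.1 = 263449.7
3: NₕSₕ = 17841·109.0 = 1944669
4: NₕSₕ = 14839·17.7 = 262650.3
Σ NₕSₕ = 3258693.8.
n_3 = 120·1944669/3258693.8 = 71.612... → 72.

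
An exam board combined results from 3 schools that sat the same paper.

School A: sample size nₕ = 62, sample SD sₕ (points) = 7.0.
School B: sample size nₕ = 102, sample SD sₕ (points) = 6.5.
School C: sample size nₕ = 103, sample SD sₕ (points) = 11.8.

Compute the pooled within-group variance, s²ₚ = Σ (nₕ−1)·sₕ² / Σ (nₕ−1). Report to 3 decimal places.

A: (62−1)·7.0² = 61·49 = 2989
B: (102−1)·6.5² = 101·42.25 = 4267.25
C: (103−1)·11.8² = 102·139.24 = 14202.48
Numerator = 21458.73; denominator = Σ(nₕ−1) = 264.
s²ₚ = 21458.73/264 = 81.28307... → 81.283.

81.283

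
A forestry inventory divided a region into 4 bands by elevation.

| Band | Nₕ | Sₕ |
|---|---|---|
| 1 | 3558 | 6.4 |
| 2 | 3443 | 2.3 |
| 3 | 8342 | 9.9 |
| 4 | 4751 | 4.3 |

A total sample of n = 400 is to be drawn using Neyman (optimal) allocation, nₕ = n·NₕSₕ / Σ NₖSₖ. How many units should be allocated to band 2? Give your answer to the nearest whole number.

Σ NₕSₕ = 3558·6.4 + 3443·2.3 + 8342·9.9 + 4751·4.3 = 133705.2.
Share for 2: 7918.9/133705.2 = 0.05923.
n_2 = 400 × 0.05923 = 23.691... → 24.

24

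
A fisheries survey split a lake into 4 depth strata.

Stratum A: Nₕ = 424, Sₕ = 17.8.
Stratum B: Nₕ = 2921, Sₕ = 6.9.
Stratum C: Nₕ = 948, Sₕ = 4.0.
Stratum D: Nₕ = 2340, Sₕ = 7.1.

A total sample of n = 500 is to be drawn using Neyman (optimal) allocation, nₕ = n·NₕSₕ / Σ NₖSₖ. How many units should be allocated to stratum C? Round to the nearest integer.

Σ NₕSₕ = 424·17.8 + 2921·6.9 + 948·4.0 + 2340·7.1 = 48108.1.
Share for C: 3792/48108.1 = 0.07882.
n_C = 500 × 0.07882 = 39.411... → 39.

39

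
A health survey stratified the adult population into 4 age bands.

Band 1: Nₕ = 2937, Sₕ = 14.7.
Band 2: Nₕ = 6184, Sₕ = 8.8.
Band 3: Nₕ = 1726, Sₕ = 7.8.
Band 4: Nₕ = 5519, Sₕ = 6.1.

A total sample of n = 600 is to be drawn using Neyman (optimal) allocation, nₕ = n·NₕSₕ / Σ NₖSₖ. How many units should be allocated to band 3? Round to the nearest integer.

56

Σ NₕSₕ = 2937·14.7 + 6184·8.8 + 1726·7.8 + 5519·6.1 = 144721.8.
Share for 3: 13462.8/144721.8 = 0.09303.
n_3 = 600 × 0.09303 = 55.815... → 56.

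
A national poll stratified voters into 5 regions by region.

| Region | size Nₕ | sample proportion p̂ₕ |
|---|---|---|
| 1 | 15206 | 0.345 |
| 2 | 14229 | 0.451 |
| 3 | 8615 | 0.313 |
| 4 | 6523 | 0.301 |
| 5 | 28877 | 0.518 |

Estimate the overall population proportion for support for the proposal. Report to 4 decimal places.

0.4259

N = 15206 + 14229 + 8615 + 6523 + 28877 = 73450.
Overall proportion = Σ (Nₕ/N)·p̂ₕ.
Σ Nₕp̂ₕ = 5246.07 + 6417.279 + 2696.495 + 1963.423 + 14958.286 = 31281.553.
31281.553 / 73450 = 0.425889... → 0.4259.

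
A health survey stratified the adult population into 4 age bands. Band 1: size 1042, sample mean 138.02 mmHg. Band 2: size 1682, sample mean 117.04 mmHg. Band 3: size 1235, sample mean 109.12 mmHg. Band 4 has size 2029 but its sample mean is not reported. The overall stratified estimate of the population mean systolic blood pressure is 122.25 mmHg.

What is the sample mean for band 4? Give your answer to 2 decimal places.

Σ Nₕx̄ₕ = N·μ, so 2029·x̄_4 = 5988·122.25 − (1042·138.02 + 1682·117.04 + 1235·109.12).
= 732033 − 475441.32 = 256591.68.
x̄_4 = 256591.68 / 2029 = 126.4621... → 126.46.

126.46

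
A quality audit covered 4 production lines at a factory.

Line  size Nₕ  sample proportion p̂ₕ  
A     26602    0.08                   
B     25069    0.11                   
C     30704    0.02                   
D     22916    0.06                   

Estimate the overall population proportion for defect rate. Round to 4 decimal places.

N = 26602 + 25069 + 30704 + 22916 = 105291.
Overall proportion = Σ (Nₕ/N)·p̂ₕ.
Σ Nₕp̂ₕ = 2128.16 + 2757.59 + 614.08 + 1374.96 = 6874.79.
6874.79 / 105291 = 0.065293... → 0.0653.

0.0653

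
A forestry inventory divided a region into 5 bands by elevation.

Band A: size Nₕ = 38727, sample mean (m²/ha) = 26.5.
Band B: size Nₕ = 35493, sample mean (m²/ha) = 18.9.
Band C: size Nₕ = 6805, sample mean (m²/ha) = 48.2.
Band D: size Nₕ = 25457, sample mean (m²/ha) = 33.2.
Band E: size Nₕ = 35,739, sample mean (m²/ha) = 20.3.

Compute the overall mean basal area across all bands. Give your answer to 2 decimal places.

x̄_st = (Σ Nₕx̄ₕ) / (Σ Nₕ) = (38727·26.5 + 35493·18.9 + 6805·48.2 + 25457·33.2 + 35739·20.3) / 142221
= 3595758.3 / 142221 = 25.2829... → 25.28.

25.28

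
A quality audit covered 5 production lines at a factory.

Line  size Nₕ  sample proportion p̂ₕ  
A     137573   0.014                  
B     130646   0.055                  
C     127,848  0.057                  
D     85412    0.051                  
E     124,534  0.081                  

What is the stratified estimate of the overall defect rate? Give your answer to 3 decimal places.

0.051

Wₕ = Nₕ/N with N = 606013: 0.2270, 0.2156, 0.2110, 0.1409, 0.2055.
p̂_st = 0.2270·0.014 + 0.2156·0.055 + 0.2110·0.057 + 0.1409·0.051 + 0.2055·0.081 ≈ 0.05089... → 0.051.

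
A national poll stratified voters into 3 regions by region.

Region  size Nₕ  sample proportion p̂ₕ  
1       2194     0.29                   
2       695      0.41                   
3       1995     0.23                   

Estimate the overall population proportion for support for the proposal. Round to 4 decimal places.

0.2826

N = 2194 + 695 + 1995 = 4884.
Overall proportion = Σ (Nₕ/N)·p̂ₕ.
Σ Nₕp̂ₕ = 636.26 + 284.95 + 458.85 = 1380.06.
1380.06 / 4884 = 0.282568... → 0.2826.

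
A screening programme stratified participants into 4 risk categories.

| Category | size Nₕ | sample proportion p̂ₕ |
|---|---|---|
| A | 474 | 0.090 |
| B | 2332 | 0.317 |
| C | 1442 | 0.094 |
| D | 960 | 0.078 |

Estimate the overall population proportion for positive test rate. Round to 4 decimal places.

Wₕ = Nₕ/N with N = 5208: 0.0910, 0.4478, 0.2769, 0.1843.
p̂_st = 0.0910·0.090 + 0.4478·0.317 + 0.2769·0.094 + 0.1843·0.078 ≈ 0.190540... → 0.1905.

0.1905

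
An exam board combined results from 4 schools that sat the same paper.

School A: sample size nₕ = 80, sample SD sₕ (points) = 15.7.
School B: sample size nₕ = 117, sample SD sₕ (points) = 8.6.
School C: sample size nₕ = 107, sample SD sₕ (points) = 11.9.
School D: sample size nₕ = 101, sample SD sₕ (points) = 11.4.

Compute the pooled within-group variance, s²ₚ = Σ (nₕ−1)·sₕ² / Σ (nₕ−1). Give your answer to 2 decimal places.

139.80

Degrees of freedom: 79 + 116 + 106 + 100 = 401.
Σ(nₕ−1)sₕ² = 79·246.49 + 116·73.96 + 106·141.61 + 100·129.96 = 56058.73.
s²ₚ = 56058.73 / 401 = 139.7973... → 139.80.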